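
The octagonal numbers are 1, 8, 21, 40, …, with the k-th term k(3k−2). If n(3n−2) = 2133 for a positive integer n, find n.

Set n(3n−2) = 2133, giving 3n² − 2n − 2133 = 0.
The discriminant is 4 + 12·2133 = 25600, and √25600 = 160.
So n = (2 + 160) / 6 = 162/6 = 27.
Check: 27·(3·27 − 2) = 2133. ✓

27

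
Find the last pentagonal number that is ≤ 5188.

5017

Solve n(3n−1)/2 ≤ 5188 for integer n.
n = 58 gives 5017 ≤ 5188, while n = 59 gives 5192 > 5188; so the answer is 5017.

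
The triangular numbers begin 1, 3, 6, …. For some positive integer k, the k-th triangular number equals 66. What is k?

11

Set n(n+1)/2 = 66, giving n² + n − 132 = 0.
The discriminant is 1 + 8·66 = 529, and √529 = 23.
So n = (-1 + 23) / 2 = 22/2 = 11.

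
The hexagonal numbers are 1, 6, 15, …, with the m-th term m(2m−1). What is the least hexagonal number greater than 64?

Solve n(2n−1) > 64 for integer n.
The largest n with value ≤ 64 is 5 (since 45 ≤ 64 < 66), so the first above is n = 6, value 66.

66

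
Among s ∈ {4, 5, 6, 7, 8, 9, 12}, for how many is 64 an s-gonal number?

2

s = 4: P(4, 8) = 64. ✓
s = 5: P(5, 6) = 51 and P(5, 7) = 70; 64 is not s-gonal.
s = 6: P(6, 5) = 45 and P(6, 6) = 66; 64 is not s-gonal.
s = 7: P(7, 5) = 55 and P(7, 6) = 81; 64 is not s-gonal.
s = 8: P(8, 4) = 40 and P(8, 5) = 65; 64 is not s-gonal.
s = 9: P(9, 4) = 46 and P(9, 5) = 75; 64 is not s-gonal.
s = 12: P(12, 4) = 64. ✓
Hits: s ∈ {4, 12} → 2.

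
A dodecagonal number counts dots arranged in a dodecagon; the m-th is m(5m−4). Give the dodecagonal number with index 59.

17169

The 59th dodecagonal number is n(5n−4) with n = 59.
59·(5·59 − 4) = 59·291 = 17169.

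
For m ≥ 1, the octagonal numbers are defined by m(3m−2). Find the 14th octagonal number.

The 14th octagonal number is n(3n−2) with n = 14.
14·(3·14 − 2) = 14·40 = 560.

560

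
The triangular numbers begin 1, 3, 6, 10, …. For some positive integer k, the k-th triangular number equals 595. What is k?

Set n(n+1)/2 = 595, giving n² + n − 1190 = 0.
So n = (-1 + 69) / 2 = 68/2 = 34.

34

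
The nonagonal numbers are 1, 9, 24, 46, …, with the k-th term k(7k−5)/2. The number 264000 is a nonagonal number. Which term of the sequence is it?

Set n(7n−5)/2 = 264000, giving 7n² − 5n − 528000 = 0.
The discriminant is 25 + 56·264000 = 14784025, and √14784025 = 3845.
So n = (5 + 3845) / 14 = 3850/14 = 275.

275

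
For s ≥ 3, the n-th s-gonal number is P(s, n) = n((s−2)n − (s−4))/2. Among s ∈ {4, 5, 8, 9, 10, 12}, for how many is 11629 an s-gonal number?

1

s = 4: P(4, 107) = 11449 and P(4, 108) = 11664; 11629 is not s-gonal.
s = 5: P(5, 88) = 11572 and P(5, 89) = 11837; 11629 is not s-gonal.
s = 8: P(8, 62) = 11408 and P(8, 63) = 11781; 11629 is not s-gonal.
s = 9: P(9, 58) = 11629. ✓
s = 10: P(10, 54) = 11502 and P(10, 55) = 11935; 11629 is not s-gonal.
s = 12: P(12, 48) = 11328 and P(12, 49) = 11809; 11629 is not s-gonal.
Hits: s ∈ {9} → 1.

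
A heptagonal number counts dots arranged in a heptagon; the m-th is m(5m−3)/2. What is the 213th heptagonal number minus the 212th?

1061

Consecutive heptagonal numbers differ by 5n − 4: here 5·213 − 4 = 1061.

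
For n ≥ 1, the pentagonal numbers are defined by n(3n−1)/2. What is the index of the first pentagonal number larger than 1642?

Solve n(3n−1)/2 > 1642 for integer n.
The largest n with value ≤ 1642 is 33 (since 1617 ≤ 1642 < 1717), so the first above is n = 34, value 1717.

34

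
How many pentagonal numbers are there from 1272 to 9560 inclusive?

51

The n-th pentagonal number is n(3n−1)/2.
Smallest index with value ≥ 1272: n = 30 (giving 1335).
Largest index with value ≤ 9560: n = 80 (giving 9560).
Indices 30 through 80: 51 terms.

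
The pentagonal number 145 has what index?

10

Set n(3n−1)/2 = 145, giving 3n² − n − 290 = 0.
The discriminant is 1 + 24·145 = 3481, and √3481 = 59.
So n = (1 + 59) / 6 = 60/6 = 10.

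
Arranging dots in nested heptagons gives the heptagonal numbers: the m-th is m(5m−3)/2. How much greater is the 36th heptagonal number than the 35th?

Consecutive heptagonal numbers differ by 5n − 4: here 5·36 − 4 = 176.

176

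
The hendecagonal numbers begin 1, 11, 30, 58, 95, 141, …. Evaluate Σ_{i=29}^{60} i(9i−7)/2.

Σ i(9i−7)/2 = (9Σi² − 7Σi) / 2 over i = 29..60.
Σi = 1830 − 406 = 1424 and Σi² = 73810 − 7714 = 66096.
(9·66096 − 7·1424) / 2 = 584896/2 = 292448.

292448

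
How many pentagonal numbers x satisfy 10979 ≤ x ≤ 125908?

204

The n-th pentagonal number is n(3n−1)/2.
Smallest index with value ≥ 10979: n = 86 (giving 11051).
Largest index with value ≤ 125908: n = 289 (giving 125137).
Indices 86 through 289: 204 terms.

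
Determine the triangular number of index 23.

276

The 23rd triangular number is n(n+1)/2 with n = 23.
23·24/2 = 552/2 = 276.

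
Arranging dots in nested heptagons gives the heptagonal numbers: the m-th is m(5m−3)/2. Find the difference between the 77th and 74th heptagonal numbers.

1128

77·(5·77 − 3)/2 = 14707 and 74·(5·74 − 3)/2 = 13579.
Difference: 14707 − 13579 = 1128.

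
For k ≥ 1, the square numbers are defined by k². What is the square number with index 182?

33124

The 182nd square number is n² with n = 182.
182² = 33124.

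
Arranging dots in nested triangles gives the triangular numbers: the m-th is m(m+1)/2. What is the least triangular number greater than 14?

15

Solve n(n+1)/2 > 14 for integer n.
The largest n with value ≤ 14 is 4 (since 10 ≤ 14 < 15), so the first above is n = 5, value 15.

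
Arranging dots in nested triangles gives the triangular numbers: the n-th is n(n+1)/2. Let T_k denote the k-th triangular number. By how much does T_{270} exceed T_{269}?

270

Consecutive triangular numbers differ by n: T_{270} − T_{269} = 270.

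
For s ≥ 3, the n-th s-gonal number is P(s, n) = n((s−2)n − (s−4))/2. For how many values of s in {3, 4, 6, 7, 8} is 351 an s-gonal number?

s = 3: P(3, 26) = 351. ✓
s = 4: P(4, 18) = 324 and P(4, 19) = 361; 351 is not s-gonal.
s = 6: P(6, 13) = 325 and P(6, 14) = 378; 351 is not s-gonal.
s = 7: P(7, 12) = 342 and P(7, 13) = 403; 351 is not s-gonal.
s = 8: P(8, 11) = 341 and P(8, 12) = 408; 351 is not s-gonal.
Hits: s ∈ {3} → 1.

1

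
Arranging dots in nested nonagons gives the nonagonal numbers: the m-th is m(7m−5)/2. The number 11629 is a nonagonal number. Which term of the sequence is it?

58

Set n(7n−5)/2 = 11629, giving 7n² − 5n − 23258 = 0.
So n = (5 + 807) / 14 = 812/14 = 58.
Check: 58·(7·58 − 5)/2 = 11629. ✓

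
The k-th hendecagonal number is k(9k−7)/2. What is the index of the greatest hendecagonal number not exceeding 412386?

303

Solve n(9n−7)/2 ≤ 412386 for integer n.
n = 303 gives 412080 ≤ 412386, while n = 304 gives 414808 > 412386; so the answer is index 303.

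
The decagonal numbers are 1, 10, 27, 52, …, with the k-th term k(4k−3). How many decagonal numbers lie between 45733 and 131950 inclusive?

The n-th decagonal number is n(4n−3).
Smallest index with value ≥ 45733: n = 108 (giving 46332).
Largest index with value ≤ 131950: n = 182 (giving 131950).
Indices 108 through 182: 75 terms.

75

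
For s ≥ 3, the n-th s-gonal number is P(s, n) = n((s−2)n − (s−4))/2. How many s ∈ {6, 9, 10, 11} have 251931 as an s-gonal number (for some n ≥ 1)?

1

s = 6: P(6, 355) = 251695 and P(6, 356) = 253116; 251931 is not s-gonal.
s = 9: P(9, 268) = 250714 and P(9, 269) = 252591; 251931 is not s-gonal.
s = 10: P(10, 251) = 251251 and P(10, 252) = 253260; 251931 is not s-gonal.
s = 11: P(11, 237) = 251931. ✓
Hits: s ∈ {11} → 1.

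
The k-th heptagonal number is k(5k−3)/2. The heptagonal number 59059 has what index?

154

Set n(5n−3)/2 = 59059, giving 5n² − 3n − 118118 = 0.
The discriminant is 9 + 40·59059 = 2362369, and √2362369 = 1537.
So n = (3 + 1537) / 10 = 1540/10 = 154.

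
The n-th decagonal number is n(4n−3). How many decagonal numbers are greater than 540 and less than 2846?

The n-th decagonal number is n(4n−3).
Smallest index with value > 540: n = 13 (giving 637).
Largest index with value < 2846: n = 27 (giving 2835).
Indices 13 through 27: 15 terms.

15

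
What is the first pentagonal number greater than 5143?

Solve n(3n−1)/2 > 5143 for integer n.
The largest n with value ≤ 5143 is 58 (since 5017 ≤ 5143 < 5192), so the first above is n = 59, value 5192.

5192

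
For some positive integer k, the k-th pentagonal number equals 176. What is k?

11

Set n(3n−1)/2 = 176, giving 3n² − n − 352 = 0.
So n = (1 + 65) / 6 = 66/6 = 11.
Check: 11·(3·11 − 1)/2 = 176. ✓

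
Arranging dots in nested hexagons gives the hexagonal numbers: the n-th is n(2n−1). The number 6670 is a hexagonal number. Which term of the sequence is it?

58

Set n(2n−1) = 6670, giving 2n² − n − 6670 = 0.
The discriminant is 1 + 8·6670 = 53361, and √53361 = 231.
So n = (1 + 231) / 4 = 232/4 = 58.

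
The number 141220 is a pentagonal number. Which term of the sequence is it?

Set n(3n−1)/2 = 141220, giving 3n² − n − 282440 = 0.
The discriminant is 1 + 24·141220 = 3389281, and √3389281 = 1841.
So n = (1 + 1841) / 6 = 1842/6 = 307.

307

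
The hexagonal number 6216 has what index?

56

Set n(2n−1) = 6216, giving 2n² − n − 6216 = 0.
So n = (1 + 223) / 4 = 224/4 = 56.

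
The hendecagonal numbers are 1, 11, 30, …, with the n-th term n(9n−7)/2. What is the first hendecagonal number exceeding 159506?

Solve n(9n−7)/2 > 159506 for integer n.
The largest n with value ≤ 159506 is 188 (since 158390 ≤ 159506 < 160083), so the first above is n = 189, value 160083.

160083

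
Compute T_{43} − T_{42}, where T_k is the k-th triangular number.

43

Consecutive triangular numbers differ by n: T_{43} − T_{42} = 43.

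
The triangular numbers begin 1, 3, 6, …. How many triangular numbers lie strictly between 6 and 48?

6

The n-th triangular number is n(n+1)/2.
Smallest index with value > 6: n = 4 (giving 10).
Largest index with value < 48: n = 9 (giving 45).
Indices 4 through 9: 6 terms.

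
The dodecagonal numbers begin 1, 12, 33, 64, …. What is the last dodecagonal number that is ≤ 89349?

Solve n(5n−4) ≤ 89349 for integer n.
n = 134 gives 89244 ≤ 89349, while n = 135 gives 90585 > 89349; so the answer is 89244.

89244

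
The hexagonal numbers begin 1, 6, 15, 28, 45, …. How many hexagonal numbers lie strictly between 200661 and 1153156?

442

The n-th hexagonal number is n(2n−1).
Smallest index with value > 200661: n = 318 (giving 201930).
Largest index with value < 1153156: n = 759 (giving 1151403).
Indices 318 through 759: 442 terms.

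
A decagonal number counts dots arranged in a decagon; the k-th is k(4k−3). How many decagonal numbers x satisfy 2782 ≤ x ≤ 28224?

The n-th decagonal number is n(4n−3).
Smallest index with value ≥ 2782: n = 27 (giving 2835).
Largest index with value ≤ 28224: n = 84 (giving 27972).
Indices 27 through 84: 58 terms.

58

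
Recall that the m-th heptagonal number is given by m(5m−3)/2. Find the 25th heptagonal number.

The 25th heptagonal number is n(5n−3)/2 with n = 25.
25·(5·25 − 3)/2 = 25·122/2 = 25·61 = 1525.

1525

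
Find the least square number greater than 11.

16

Solve n² > 11 for integer n.
The largest n with value ≤ 11 is 3 (since 9 ≤ 11 < 16), so the first above is n = 4, value 16.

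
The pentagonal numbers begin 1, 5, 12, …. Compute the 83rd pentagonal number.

83·(3·83 − 1)/2 = 83·248/2 = 83·124 = 10292.

10292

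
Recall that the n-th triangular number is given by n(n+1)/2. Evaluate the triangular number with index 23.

276

The 23rd triangular number is n(n+1)/2 with n = 23.
23·24/2 = 552/2 = 276.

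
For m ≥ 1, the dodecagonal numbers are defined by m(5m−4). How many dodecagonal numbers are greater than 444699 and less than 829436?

The n-th dodecagonal number is n(5n−4).
Smallest index with value > 444699: n = 299 (giving 445809).
Largest index with value < 829436: n = 407 (giving 826617).
Indices 299 through 407: 109 terms.

109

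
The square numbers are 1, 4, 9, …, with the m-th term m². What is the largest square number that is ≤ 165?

144

Solve n² ≤ 165 for integer n.
n = 12 gives 144 ≤ 165, while n = 13 gives 169 > 165; so the answer is 144.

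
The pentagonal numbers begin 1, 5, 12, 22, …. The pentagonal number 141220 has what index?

Set n(3n−1)/2 = 141220, giving 3n² − n − 282440 = 0.
The discriminant is 1 + 24·141220 = 3389281, and √3389281 = 1841.
So n = (1 + 1841) / 6 = 1842/6 = 307.
Check: 307·(3·307 − 1)/2 = 141220. ✓

307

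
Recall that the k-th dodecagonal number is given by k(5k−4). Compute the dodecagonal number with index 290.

The 290th dodecagonal number is n(5n−4) with n = 290.
290·(5·290 − 4) = 290·1446 = 419340.

419340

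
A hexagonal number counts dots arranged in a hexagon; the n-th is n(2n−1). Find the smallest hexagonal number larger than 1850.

1891

Solve n(2n−1) > 1850 for integer n.
The largest n with value ≤ 1850 is 30 (since 1770 ≤ 1850 < 1891), so the first above is n = 31, value 1891.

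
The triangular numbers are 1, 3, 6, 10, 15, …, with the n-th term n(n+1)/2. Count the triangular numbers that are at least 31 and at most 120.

8

The n-th triangular number is n(n+1)/2.
Smallest index with value ≥ 31: n = 8 (giving 36).
Largest index with value ≤ 120: n = 15 (giving 120).
Indices 8 through 15: 8 terms.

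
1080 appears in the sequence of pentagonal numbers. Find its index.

Set n(3n−1)/2 = 1080, giving 3n² − n − 2160 = 0.
The discriminant is 1 + 24·1080 = 25921, and √25921 = 161.
So n = (1 + 161) / 6 = 162/6 = 27.
Check: 27·(3·27 − 1)/2 = 1080. ✓

27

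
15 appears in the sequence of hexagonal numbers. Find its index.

3

Set n(2n−1) = 15, giving 2n² − n − 15 = 0.
So n = (1 + 11) / 4 = 12/4 = 3.
Check: 3·(2·3 − 1) = 15. ✓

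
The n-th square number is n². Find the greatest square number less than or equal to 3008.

Solve n² ≤ 3008 for integer n.
n = 54 gives 2916 ≤ 3008, while n = 55 gives 3025 > 3008; so the answer is 2916.

2916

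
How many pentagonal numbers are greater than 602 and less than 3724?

The n-th pentagonal number is n(3n−1)/2.
Smallest index with value > 602: n = 21 (giving 651).
Largest index with value < 3724: n = 49 (giving 3577).
Indices 21 through 49: 29 terms.

29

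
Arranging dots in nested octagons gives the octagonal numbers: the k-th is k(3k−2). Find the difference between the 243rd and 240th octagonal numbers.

4341

243·(3·243 − 2) = 176661 and 240·(3·240 − 2) = 172320.
Difference: 176661 − 172320 = 4341.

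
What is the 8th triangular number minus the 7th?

8

Consecutive triangular numbers differ by n: T_{8} − T_{7} = 8.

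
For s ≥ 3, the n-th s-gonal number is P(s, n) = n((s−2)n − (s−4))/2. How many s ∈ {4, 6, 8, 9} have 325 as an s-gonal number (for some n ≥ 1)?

2

s = 4: P(4, 18) = 324 and P(4, 19) = 361; 325 is not s-gonal.
s = 6: P(6, 13) = 325. ✓
s = 8: P(8, 10) = 280 and P(8, 11) = 341; 325 is not s-gonal.
s = 9: P(9, 10) = 325. ✓
Hits: s ∈ {6, 9} → 2.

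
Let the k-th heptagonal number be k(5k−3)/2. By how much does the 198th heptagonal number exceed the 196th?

1967

198·(5·198 − 3)/2 = 97713 and 196·(5·196 − 3)/2 = 95746.
Difference: 97713 − 95746 = 1967.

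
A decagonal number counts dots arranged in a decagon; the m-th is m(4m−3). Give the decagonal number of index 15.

855

15·(4·15 − 3) = 15·57 = 855.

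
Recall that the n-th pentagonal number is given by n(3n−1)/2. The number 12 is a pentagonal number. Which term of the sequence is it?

Set n(3n−1)/2 = 12, giving 3n² − n − 24 = 0.
So n = (1 + 17) / 6 = 18/6 = 3.

3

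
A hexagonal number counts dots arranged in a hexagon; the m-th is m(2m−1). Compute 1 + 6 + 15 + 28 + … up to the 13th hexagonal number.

Σ i(2i−1) = 2Σi² − Σi over i = 1..13.
Σi = 91 and Σi² = 819.
2·819 − 1·91 = 1547.

1547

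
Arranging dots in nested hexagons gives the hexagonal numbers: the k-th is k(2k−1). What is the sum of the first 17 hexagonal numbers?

Σ i(2i−1) = 2Σi² − Σi over i = 1..17.
Σi = 153 and Σi² = 1785.
2·1785 − 1·153 = 3417.

3417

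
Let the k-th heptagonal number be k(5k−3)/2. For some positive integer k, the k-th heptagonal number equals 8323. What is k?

58

Set n(5n−3)/2 = 8323, giving 5n² − 3n − 16646 = 0.
The discriminant is 9 + 40·8323 = 332929, and √332929 = 577.
So n = (3 + 577) / 10 = 580/10 = 58.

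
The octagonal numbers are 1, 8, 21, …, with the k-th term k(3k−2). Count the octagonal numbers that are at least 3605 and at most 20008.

48

The n-th octagonal number is n(3n−2).
Smallest index with value ≥ 3605: n = 35 (giving 3605).
Largest index with value ≤ 20008: n = 82 (giving 20008).
Indices 35 through 82: 48 terms.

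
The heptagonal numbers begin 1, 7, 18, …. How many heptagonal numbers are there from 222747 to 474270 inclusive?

The n-th heptagonal number is n(5n−3)/2.
Smallest index with value ≥ 222747: n = 299 (giving 223054).
Largest index with value ≤ 474270: n = 435 (giving 472410).
Indices 299 through 435: 137 terms.

137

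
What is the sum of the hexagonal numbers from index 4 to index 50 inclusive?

Σ i(2i−1) = 2Σi² − Σi over i = 4..50.
Σi = 1275 − 6 = 1269 and Σi² = 42925 − 14 = 42911.
2·42911 − 1·1269 = 84553.

84553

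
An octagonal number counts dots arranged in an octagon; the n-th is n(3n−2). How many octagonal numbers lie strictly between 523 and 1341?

8

The n-th octagonal number is n(3n−2).
Smallest index with value > 523: n = 14 (giving 560).
Largest index with value < 1341: n = 21 (giving 1281).
Indices 14 through 21: 8 terms.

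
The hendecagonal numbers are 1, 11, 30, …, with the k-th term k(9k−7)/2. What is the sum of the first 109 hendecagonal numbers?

Σ i(9i−7)/2 = (9Σi² − 7Σi) / 2 over i = 1..109.
Σi = 5995 and Σi² = 437635.
(9·437635 − 7·5995) / 2 = 3896750/2 = 1948375.

1948375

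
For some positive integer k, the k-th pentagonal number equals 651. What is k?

21

Set n(3n−1)/2 = 651, giving 3n² − n − 1302 = 0.
So n = (1 + 125) / 6 = 126/6 = 21.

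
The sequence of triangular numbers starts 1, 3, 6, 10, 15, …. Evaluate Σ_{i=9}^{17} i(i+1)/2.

Σ i(i+1)/2 = (Σi² + Σi) / 2 over i = 9..17.
Σi = 153 − 36 = 117 and Σi² = 1785 − 204 = 1581.
(1·1581 + 1·117) / 2 = 1698/2 = 849.

849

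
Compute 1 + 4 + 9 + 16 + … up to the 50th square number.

Σ_{i=1}^{50} i² = 50·51·101/6 = 42925.

42925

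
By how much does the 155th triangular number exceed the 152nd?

155·156/2 = 12090 and 152·153/2 = 11628.
Difference: 12090 − 11628 = 462.

462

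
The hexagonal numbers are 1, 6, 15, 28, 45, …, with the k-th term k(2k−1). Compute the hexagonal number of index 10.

The 10th hexagonal number is n(2n−1) with n = 10.
10·(2·10 − 1) = 10·19 = 190.

190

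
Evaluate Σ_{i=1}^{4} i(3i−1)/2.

Σ i(3i−1)/2 = (3Σi² − Σi) / 2 over i = 1..4.
Σi = 10 and Σi² = 30.
(3·30 − 1·10) / 2 = 80/2 = 40.

40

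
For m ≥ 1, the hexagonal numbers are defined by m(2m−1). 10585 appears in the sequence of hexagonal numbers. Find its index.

73

Set n(2n−1) = 10585, giving 2n² − n − 10585 = 0.
So n = (1 + 291) / 4 = 292/4 = 73.
Check: 73·(2·73 − 1) = 10585. ✓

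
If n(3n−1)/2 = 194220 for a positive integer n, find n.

Set n(3n−1)/2 = 194220, giving 3n² − n − 388440 = 0.
The discriminant is 1 + 24·194220 = 4661281, and √4661281 = 2159.
So n = (1 + 2159) / 6 = 2160/6 = 360.
Check: 360·(3·360 − 1)/2 = 194220. ✓

360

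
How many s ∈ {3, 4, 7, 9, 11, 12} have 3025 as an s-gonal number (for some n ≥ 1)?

2

s = 3: P(3, 77) = 3003 and P(3, 78) = 3081; 3025 is not s-gonal.
s = 4: P(4, 55) = 3025. ✓
s = 7: P(7, 35) = 3010 and P(7, 36) = 3186; 3025 is not s-gonal.
s = 9: P(9, 29) = 2871 and P(9, 30) = 3075; 3025 is not s-gonal.
s = 11: P(11, 26) = 2951 and P(11, 27) = 3186; 3025 is not s-gonal.
s = 12: P(12, 25) = 3025. ✓
Hits: s ∈ {4, 12} → 2.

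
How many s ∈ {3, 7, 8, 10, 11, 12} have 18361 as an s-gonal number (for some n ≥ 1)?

s = 3: P(3, 191) = 18336 and P(3, 192) = 18528; 18361 is not s-gonal.
s = 7: P(7, 86) = 18361. ✓
s = 8: P(8, 78) = 18096 and P(8, 79) = 18565; 18361 is not s-gonal.
s = 10: P(10, 68) = 18292 and P(10, 69) = 18837; 18361 is not s-gonal.
s = 11: P(11, 64) = 18208 and P(11, 65) = 18785; 18361 is not s-gonal.
s = 12: P(12, 61) = 18361. ✓
Hits: s ∈ {7, 12} → 2.

2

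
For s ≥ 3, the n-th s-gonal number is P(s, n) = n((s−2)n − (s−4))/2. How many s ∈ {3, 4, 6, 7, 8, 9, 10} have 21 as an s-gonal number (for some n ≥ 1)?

2

s = 3: P(3, 6) = 21. ✓
s = 4: P(4, 4) = 16 and P(4, 5) = 25; 21 is not s-gonal.
s = 6: P(6, 3) = 15 and P(6, 4) = 28; 21 is not s-gonal.
s = 7: P(7, 3) = 18 and P(7, 4) = 34; 21 is not s-gonal.
s = 8: P(8, 3) = 21. ✓
s = 9: P(9, 2) = 9 and P(9, 3) = 24; 21 is not s-gonal.
s = 10: P(10, 2) = 10 and P(10, 3) = 27; 21 is not s-gonal.
Hits: s ∈ {3, 8} → 2.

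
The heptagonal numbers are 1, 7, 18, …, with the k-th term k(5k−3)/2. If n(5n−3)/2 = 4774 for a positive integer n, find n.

44

Set n(5n−3)/2 = 4774, giving 5n² − 3n − 9548 = 0.
The discriminant is 9 + 40·4774 = 190969, and √190969 = 437.
So n = (3 + 437) / 10 = 440/10 = 44.
Check: 44·(5·44 − 3)/2 = 4774. ✓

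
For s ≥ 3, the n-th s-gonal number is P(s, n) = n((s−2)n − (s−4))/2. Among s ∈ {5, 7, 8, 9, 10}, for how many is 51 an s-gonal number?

1

s = 5: P(5, 6) = 51. ✓
s = 7: P(7, 4) = 34 and P(7, 5) = 55; 51 is not s-gonal.
s = 8: P(8, 4) = 40 and P(8, 5) = 65; 51 is not s-gonal.
s = 9: P(9, 4) = 46 and P(9, 5) = 75; 51 is not s-gonal.
s = 10: P(10, 3) = 27 and P(10, 4) = 52; 51 is not s-gonal.
Hits: s ∈ {5} → 1.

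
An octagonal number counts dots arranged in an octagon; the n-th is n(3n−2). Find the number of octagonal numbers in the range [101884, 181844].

62

The n-th octagonal number is n(3n−2).
Smallest index with value ≥ 101884: n = 185 (giving 102305).
Largest index with value ≤ 181844: n = 246 (giving 181056).
Indices 185 through 246: 62 terms.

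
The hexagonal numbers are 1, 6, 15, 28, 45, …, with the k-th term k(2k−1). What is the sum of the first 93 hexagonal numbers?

Σ i(2i−1) = 2Σi² − Σi over i = 1..93.
Σi = 4371 and Σi² = 272459.
2·272459 − 1·4371 = 540547.

540547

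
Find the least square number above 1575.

Solve n² > 1575 for integer n.
The largest n with value ≤ 1575 is 39 (since 1521 ≤ 1575 < 1600), so the first above is n = 40, value 1600.

1600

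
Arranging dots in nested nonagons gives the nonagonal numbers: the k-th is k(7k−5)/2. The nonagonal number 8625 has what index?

Set n(7n−5)/2 = 8625, giving 7n² − 5n − 17250 = 0.
The discriminant is 25 + 56·8625 = 483025, and √483025 = 695.
So n = (5 + 695) / 14 = 700/14 = 50.
Check: 50·(7·50 − 5)/2 = 8625. ✓

50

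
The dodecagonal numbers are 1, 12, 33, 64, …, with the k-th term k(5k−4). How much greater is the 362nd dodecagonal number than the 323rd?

362·(5·362 − 4) = 653772 and 323·(5·323 − 4) = 520353.
Difference: 653772 − 520353 = 133419.

133419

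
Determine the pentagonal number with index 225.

The 225th pentagonal number is n(3n−1)/2 with n = 225.
225·(3·225 − 1)/2 = 225·674/2 = 225·337 = 75825.

75825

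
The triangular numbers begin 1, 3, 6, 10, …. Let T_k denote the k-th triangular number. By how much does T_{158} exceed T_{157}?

Consecutive triangular numbers differ by n: T_{158} − T_{157} = 158.

158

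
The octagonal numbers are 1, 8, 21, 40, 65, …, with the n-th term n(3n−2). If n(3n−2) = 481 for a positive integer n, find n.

Set n(3n−2) = 481, giving 3n² − 2n − 481 = 0.
The discriminant is 4 + 12·481 = 5776, and √5776 = 76.
So n = (2 + 76) / 6 = 78/6 = 13.
Check: 13·(3·13 − 2) = 481. ✓

13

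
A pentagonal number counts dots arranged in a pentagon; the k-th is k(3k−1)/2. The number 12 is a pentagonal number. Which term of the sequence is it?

3

Set n(3n−1)/2 = 12, giving 3n² − n − 24 = 0.
The discriminant is 1 + 24·12 = 289, and √289 = 17.
So n = (1 + 17) / 6 = 18/6 = 3.
Check: 3·(3·3 − 1)/2 = 12. ✓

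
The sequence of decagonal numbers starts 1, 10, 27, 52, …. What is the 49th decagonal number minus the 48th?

385

Consecutive decagonal numbers differ by 8n − 7: here 8·49 − 7 = 385.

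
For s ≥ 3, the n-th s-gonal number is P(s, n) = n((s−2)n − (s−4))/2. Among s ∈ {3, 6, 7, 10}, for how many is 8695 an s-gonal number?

s = 3: P(3, 131) = 8646 and P(3, 132) = 8778; 8695 is not s-gonal.
s = 6: P(6, 66) = 8646 and P(6, 67) = 8911; 8695 is not s-gonal.
s = 7: P(7, 59) = 8614 and P(7, 60) = 8910; 8695 is not s-gonal.
s = 10: P(10, 47) = 8695. ✓
Hits: s ∈ {10} → 1.

1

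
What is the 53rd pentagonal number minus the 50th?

53·(3·53 − 1)/2 = 4187 and 50·(3·50 − 1)/2 = 3725.
Difference: 4187 − 3725 = 462.

462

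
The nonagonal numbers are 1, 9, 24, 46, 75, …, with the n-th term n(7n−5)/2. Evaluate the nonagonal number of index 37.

37·(7·37 − 5)/2 = 37·254/2 = 37·127 = 4699.

4699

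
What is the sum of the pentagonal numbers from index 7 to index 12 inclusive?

810

Σ i(3i−1)/2 = (3Σi² − Σi) / 2 over i = 7..12.
Σi = 78 − 21 = 57 and Σi² = 650 − 91 = 559.
(3·559 − 1·57) / 2 = 1620/2 = 810.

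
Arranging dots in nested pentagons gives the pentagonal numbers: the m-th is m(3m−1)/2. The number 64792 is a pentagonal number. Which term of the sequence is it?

208

Set n(3n−1)/2 = 64792, giving 3n² − n − 129584 = 0.
The discriminant is 1 + 24·64792 = 1555009, and √1555009 = 1247.
So n = (1 + 1247) / 6 = 1248/6 = 208.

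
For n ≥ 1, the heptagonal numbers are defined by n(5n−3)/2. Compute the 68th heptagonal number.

11458

68·(5·68 − 3)/2 = 68·337/2 = 11458.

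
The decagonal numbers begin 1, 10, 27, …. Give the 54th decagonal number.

The 54th decagonal number is n(4n−3) with n = 54.
54·(4·54 − 3) = 54·213 = 11502.

11502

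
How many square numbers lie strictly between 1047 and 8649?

The n-th square number is n².
Smallest index with value > 1047: n = 33 (giving 1089).
Largest index with value < 8649: n = 92 (giving 8464).
Indices 33 through 92: 60 terms.

60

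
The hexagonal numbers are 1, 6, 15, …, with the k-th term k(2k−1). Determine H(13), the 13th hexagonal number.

The 13th hexagonal number is n(2n−1) with n = 13.
13·(2·13 − 1) = 13·25 = 325.

325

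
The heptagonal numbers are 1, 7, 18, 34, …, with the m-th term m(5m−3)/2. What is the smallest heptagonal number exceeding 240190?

Solve n(5n−3)/2 > 240190 for integer n.
The largest n with value ≤ 240190 is 310 (since 239785 ≤ 240190 < 241336), so the first above is n = 311, value 241336.

241336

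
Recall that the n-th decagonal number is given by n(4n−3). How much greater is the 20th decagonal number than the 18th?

20·(4·20 − 3) = 1540 and 18·(4·18 − 3) = 1242.
Difference: 1540 − 1242 = 298.

298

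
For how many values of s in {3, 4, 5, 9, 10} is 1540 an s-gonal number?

s = 3: P(3, 55) = 1540. ✓
s = 4: P(4, 39) = 1521 and P(4, 40) = 1600; 1540 is not s-gonal.
s = 5: P(5, 32) = 1520 and P(5, 33) = 1617; 1540 is not s-gonal.
s = 9: P(9, 21) = 1491 and P(9, 22) = 1639; 1540 is not s-gonal.
s = 10: P(10, 20) = 1540. ✓
Hits: s ∈ {3, 10} → 2.

2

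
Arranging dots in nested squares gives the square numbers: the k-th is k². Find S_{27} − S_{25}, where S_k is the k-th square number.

104

27² = 729 and 25² = 625.
Difference: 729 − 625 = 104.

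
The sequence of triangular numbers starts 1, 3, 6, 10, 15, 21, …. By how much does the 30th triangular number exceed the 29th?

30

Consecutive triangular numbers differ by n: T_{30} − T_{29} = 30.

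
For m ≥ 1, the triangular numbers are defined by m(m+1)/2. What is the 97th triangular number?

4753

The 97th triangular number is n(n+1)/2 with n = 97.
97·98/2 = 9506/2 = 4753.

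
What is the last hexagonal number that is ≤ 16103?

Solve n(2n−1) ≤ 16103 for integer n.
n = 89 gives 15753 ≤ 16103, while n = 90 gives 16110 > 16103; so the answer is 15753.

15753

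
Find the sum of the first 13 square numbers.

819

Σ_{i=1}^{13} i² = 13·14·27/6 = 819.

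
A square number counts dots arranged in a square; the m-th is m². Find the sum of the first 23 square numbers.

4324

Σ_{i=1}^{23} i² = 23·24·47/6 = 4324.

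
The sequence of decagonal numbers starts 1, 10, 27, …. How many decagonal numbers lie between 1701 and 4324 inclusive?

The n-th decagonal number is n(4n−3).
Smallest index with value ≥ 1701: n = 21 (giving 1701).
Largest index with value ≤ 4324: n = 33 (giving 4257).
Indices 21 through 33: 13 terms.

13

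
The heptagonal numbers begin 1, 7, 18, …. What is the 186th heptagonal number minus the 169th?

186·(5·186 − 3)/2 = 86211 and 169·(5·169 − 3)/2 = 71149.
Difference: 86211 − 71149 = 15062.

15062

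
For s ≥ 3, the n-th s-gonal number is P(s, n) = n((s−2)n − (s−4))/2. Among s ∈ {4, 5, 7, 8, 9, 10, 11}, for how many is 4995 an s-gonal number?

1

s = 4: P(4, 70) = 4900 and P(4, 71) = 5041; 4995 is not s-gonal.
s = 5: P(5, 57) = 4845 and P(5, 58) = 5017; 4995 is not s-gonal.
s = 7: P(7, 45) = 4995. ✓
s = 8: P(8, 41) = 4961 and P(8, 42) = 5208; 4995 is not s-gonal.
s = 9: P(9, 38) = 4959 and P(9, 39) = 5226; 4995 is not s-gonal.
s = 10: P(10, 35) = 4795 and P(10, 36) = 5076; 4995 is not s-gonal.
s = 11: P(11, 33) = 4785 and P(11, 34) = 5083; 4995 is not s-gonal.
Hits: s ∈ {7} → 1.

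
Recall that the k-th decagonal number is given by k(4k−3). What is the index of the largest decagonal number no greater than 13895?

59

Solve n(4n−3) ≤ 13895 for integer n.
n = 59 gives 13747 ≤ 13895, while n = 60 gives 14220 > 13895; so the answer is index 59.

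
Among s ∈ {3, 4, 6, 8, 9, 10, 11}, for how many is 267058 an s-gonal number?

1

s = 3: P(3, 730) = 266815 and P(3, 731) = 267546; 267058 is not s-gonal.
s = 4: P(4, 516) = 266256 and P(4, 517) = 267289; 267058 is not s-gonal.
s = 6: P(6, 365) = 266085 and P(6, 366) = 267546; 267058 is not s-gonal.
s = 8: P(8, 298) = 265816 and P(8, 299) = 267605; 267058 is not s-gonal.
s = 9: P(9, 276) = 265926 and P(9, 277) = 267859; 267058 is not s-gonal.
s = 10: P(10, 258) = 265482 and P(10, 259) = 267547; 267058 is not s-gonal.
s = 11: P(11, 244) = 267058. ✓
Hits: s ∈ {11} → 1.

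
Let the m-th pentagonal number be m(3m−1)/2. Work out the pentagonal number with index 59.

5192

The 59th pentagonal number is n(3n−1)/2 with n = 59.
59·(3·59 − 1)/2 = 59·176/2 = 59·88 = 5192.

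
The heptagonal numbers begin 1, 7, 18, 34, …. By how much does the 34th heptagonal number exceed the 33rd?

166

Consecutive heptagonal numbers differ by 5n − 4: here 5·34 − 4 = 166.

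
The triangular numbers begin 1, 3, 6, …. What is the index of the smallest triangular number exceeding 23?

7

Solve n(n+1)/2 > 23 for integer n.
The largest n with value ≤ 23 is 6 (since 21 ≤ 23 < 28), so the first above is n = 7, value 28.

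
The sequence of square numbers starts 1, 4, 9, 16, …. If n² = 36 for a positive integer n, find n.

We need n² = 36, so n = √36 = 6.
Check: 6² = 36. ✓

6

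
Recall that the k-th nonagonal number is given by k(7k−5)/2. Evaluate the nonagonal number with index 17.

The 17th nonagonal number is n(7n−5)/2 with n = 17.
17·(7·17 − 5)/2 = 17·114/2 = 17·57 = 969.

969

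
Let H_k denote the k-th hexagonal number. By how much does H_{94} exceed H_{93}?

Consecutive hexagonal numbers differ by 4n − 3: here 4·94 − 3 = 373.

373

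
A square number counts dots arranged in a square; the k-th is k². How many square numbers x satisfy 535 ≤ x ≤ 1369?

The n-th square number is n².
Smallest index with value ≥ 535: n = 24 (giving 576).
Largest index with value ≤ 1369: n = 37 (giving 1369).
Indices 24 through 37: 14 terms.

14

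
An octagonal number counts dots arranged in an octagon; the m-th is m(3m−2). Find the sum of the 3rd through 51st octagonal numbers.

133917

Σ i(3i−2) = 3Σi² − 2Σi over i = 3..51.
Σi = 1326 − 3 = 1323 and Σi² = 45526 − 5 = 45521.
3·45521 − 2·1323 = 133917.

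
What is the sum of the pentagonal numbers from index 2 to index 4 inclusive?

Σ i(3i−1)/2 = (3Σi² − Σi) / 2 over i = 2..4.
Σi = 10 − 1 = 9 and Σi² = 30 − 1 = 29.
(3·29 − 1·9) / 2 = 78/2 = 39.

39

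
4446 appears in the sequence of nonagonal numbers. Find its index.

36

Set n(7n−5)/2 = 4446, giving 7n² − 5n − 8892 = 0.
The discriminant is 25 + 56·4446 = 249001, and √249001 = 499.
So n = (5 + 499) / 14 = 504/14 = 36.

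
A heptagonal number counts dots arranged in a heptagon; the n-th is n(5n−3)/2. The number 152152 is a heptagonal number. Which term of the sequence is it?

247

Set n(5n−3)/2 = 152152, giving 5n² − 3n − 304304 = 0.
The discriminant is 9 + 40·152152 = 6086089, and √6086089 = 2467.
So n = (3 + 2467) / 10 = 2470/10 = 247.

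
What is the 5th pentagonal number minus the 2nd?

30

5·(3·5 − 1)/2 = 35 and 2·(3·2 − 1)/2 = 5.
Difference: 35 − 5 = 30.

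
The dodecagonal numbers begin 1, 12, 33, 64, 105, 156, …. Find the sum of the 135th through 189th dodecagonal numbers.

Σ i(5i−4) = 5Σi² − 4Σi over i = 135..189.
Σi = 17955 − 9045 = 8910 and Σi² = 2268315 − 811035 = 1457280.
5·1457280 − 4·8910 = 7250760.

7250760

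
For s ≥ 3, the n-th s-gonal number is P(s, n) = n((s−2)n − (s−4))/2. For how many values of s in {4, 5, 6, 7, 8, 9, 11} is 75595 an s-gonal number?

s = 4: P(4, 274) = 75076 and P(4, 275) = 75625; 75595 is not s-gonal.
s = 5: P(5, 224) = 75152 and P(5, 225) = 75825; 75595 is not s-gonal.
s = 6: P(6, 194) = 75078 and P(6, 195) = 75855; 75595 is not s-gonal.
s = 7: P(7, 174) = 75429 and P(7, 175) = 76300; 75595 is not s-gonal.
s = 8: P(8, 159) = 75525 and P(8, 160) = 76480; 75595 is not s-gonal.
s = 9: P(9, 147) = 75264 and P(9, 148) = 76294; 75595 is not s-gonal.
s = 11: P(11, 130) = 75595. ✓
Hits: s ∈ {11} → 1.

1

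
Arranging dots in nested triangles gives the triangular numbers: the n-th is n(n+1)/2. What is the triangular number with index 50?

The 50th triangular number is n(n+1)/2 with n = 50.
50·51/2 = 2550/2 = 1275.

1275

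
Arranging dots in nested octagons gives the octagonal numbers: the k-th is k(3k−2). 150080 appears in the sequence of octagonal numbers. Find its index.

224

Set n(3n−2) = 150080, giving 3n² − 2n − 150080 = 0.
So n = (2 + 1342) / 6 = 1344/6 = 224.
Check: 224·(3·224 − 2) = 150080. ✓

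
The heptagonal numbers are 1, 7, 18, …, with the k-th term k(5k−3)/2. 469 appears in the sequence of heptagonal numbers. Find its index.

Set n(5n−3)/2 = 469, giving 5n² − 3n − 938 = 0.
The discriminant is 9 + 40·469 = 18769, and √18769 = 137.
So n = (3 + 137) / 10 = 140/10 = 14.
Check: 14·(5·14 − 3)/2 = 469. ✓

14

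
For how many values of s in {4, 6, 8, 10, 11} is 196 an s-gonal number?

2

s = 4: P(4, 14) = 196. ✓
s = 6: P(6, 10) = 190 and P(6, 11) = 231; 196 is not s-gonal.
s = 8: P(8, 8) = 176 and P(8, 9) = 225; 196 is not s-gonal.
s = 10: P(10, 7) = 175 and P(10, 8) = 232; 196 is not s-gonal.
s = 11: P(11, 7) = 196. ✓
Hits: s ∈ {4, 11} → 2.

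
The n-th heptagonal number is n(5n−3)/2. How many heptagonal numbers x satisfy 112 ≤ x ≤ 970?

The n-th heptagonal number is n(5n−3)/2.
Smallest index with value ≥ 112: n = 7 (giving 112).
Largest index with value ≤ 970: n = 20 (giving 970).
Indices 7 through 20: 14 terms.

14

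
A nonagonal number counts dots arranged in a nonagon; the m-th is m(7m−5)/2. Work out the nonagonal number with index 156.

The 156th nonagonal number is n(7n−5)/2 with n = 156.
156·(7·156 − 5)/2 = 156·1087/2 = 84786.

84786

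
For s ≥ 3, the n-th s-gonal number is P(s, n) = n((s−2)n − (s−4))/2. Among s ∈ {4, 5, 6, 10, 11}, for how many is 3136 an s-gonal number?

s = 4: P(4, 56) = 3136. ✓
s = 5: P(5, 45) = 3015 and P(5, 46) = 3151; 3136 is not s-gonal.
s = 6: P(6, 39) = 3003 and P(6, 40) = 3160; 3136 is not s-gonal.
s = 10: P(10, 28) = 3052 and P(10, 29) = 3277; 3136 is not s-gonal.
s = 11: P(11, 26) = 2951 and P(11, 27) = 3186; 3136 is not s-gonal.
Hits: s ∈ {4} → 1.

1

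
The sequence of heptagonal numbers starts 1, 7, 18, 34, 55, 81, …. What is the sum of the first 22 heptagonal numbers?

9108

Σ i(5i−3)/2 = (5Σi² − 3Σi) / 2 over i = 1..22.
Σi = 253 and Σi² = 3795.
(5·3795 − 3·253) / 2 = 18216/2 = 9108.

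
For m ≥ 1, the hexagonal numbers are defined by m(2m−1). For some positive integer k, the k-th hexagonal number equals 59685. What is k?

Set n(2n−1) = 59685, giving 2n² − n − 59685 = 0.
The discriminant is 1 + 8·59685 = 477481, and √477481 = 691.
So n = (1 + 691) / 4 = 692/4 = 173.
Check: 173·(2·173 − 1) = 59685. ✓

173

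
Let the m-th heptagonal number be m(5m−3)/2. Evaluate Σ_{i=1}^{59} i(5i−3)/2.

Σ i(5i−3)/2 = (5Σi² − 3Σi) / 2 over i = 1..59.
Σi = 1770 and Σi² = 70210.
(5·70210 − 3·1770) / 2 = 345740/2 = 172870.

172870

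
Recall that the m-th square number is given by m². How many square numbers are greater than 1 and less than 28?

The n-th square number is n².
Smallest index with value > 1: n = 2 (giving 4).
Largest index with value < 28: n = 5 (giving 25).
Indices 2 through 5: 4 terms.

4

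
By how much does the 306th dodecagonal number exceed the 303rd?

9123

306·(5·306 − 4) = 466956 and 303·(5·303 − 4) = 457833.
Difference: 466956 − 457833 = 9123.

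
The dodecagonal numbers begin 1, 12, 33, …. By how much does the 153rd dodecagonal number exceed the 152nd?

1521

Consecutive dodecagonal numbers differ by 10n − 9: here 10·153 − 9 = 1521.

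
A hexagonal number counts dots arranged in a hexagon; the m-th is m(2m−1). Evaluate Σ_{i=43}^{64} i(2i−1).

Σ i(2i−1) = 2Σi² − Σi over i = 43..64.
Σi = 2080 − 903 = 1177 and Σi² = 89440 − 25585 = 63855.
2·63855 − 1·1177 = 126533.

126533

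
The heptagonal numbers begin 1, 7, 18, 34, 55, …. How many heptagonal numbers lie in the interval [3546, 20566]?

The n-th heptagonal number is n(5n−3)/2.
Smallest index with value ≥ 3546: n = 38 (giving 3553).
Largest index with value ≤ 20566: n = 91 (giving 20566).
Indices 38 through 91: 54 terms.

54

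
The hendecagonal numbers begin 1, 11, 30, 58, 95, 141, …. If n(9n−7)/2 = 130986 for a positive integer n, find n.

Set n(9n−7)/2 = 130986, giving 9n² − 7n − 261972 = 0.
The discriminant is 49 + 72·130986 = 9431041, and √9431041 = 3071.
So n = (7 + 3071) / 18 = 3078/18 = 171.

171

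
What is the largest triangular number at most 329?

Solve n(n+1)/2 ≤ 329 for integer n.
n = 25 gives 325 ≤ 329, while n = 26 gives 351 > 329; so the answer is 325.

325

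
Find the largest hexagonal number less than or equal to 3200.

3160

Solve n(2n−1) ≤ 3200 for integer n.
n = 40 gives 3160 ≤ 3200, while n = 41 gives 3321 > 3200; so the answer is 3160.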